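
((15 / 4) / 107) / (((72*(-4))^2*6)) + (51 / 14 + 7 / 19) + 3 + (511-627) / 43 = 1751536107443 / 406049366016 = 4.31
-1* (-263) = 263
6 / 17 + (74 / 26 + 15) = 4022 / 221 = 18.20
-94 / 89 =-1.06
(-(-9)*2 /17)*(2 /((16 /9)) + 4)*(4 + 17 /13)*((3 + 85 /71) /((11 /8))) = 15174756 /172601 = 87.92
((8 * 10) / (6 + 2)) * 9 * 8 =720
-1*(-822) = 822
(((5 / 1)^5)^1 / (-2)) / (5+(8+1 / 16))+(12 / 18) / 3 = -224582 / 1881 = -119.40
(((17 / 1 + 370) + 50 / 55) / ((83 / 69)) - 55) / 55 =244208 / 50215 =4.86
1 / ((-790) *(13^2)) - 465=-62082151 / 133510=-465.00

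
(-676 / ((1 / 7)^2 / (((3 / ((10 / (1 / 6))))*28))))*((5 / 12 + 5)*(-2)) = 1507142 / 3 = 502380.67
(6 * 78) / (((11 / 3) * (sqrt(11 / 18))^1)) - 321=-321+4212 * sqrt(22) / 121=-157.73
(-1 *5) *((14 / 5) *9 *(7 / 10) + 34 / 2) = -866 / 5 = -173.20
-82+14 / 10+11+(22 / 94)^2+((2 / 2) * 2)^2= -723947 / 11045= -65.55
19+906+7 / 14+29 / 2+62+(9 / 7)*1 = 7023 / 7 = 1003.29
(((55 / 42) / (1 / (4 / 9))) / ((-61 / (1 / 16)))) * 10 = -0.01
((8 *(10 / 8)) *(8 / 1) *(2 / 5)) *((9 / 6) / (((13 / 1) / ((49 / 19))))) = 2352 / 247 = 9.52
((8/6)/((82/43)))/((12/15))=215/246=0.87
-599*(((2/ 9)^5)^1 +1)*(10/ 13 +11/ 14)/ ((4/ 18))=-10015233877/ 2388204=-4193.63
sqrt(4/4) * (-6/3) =-2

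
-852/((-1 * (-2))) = -426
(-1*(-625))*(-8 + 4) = -2500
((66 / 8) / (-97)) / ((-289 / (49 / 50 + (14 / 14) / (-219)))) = 117491 / 409281800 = 0.00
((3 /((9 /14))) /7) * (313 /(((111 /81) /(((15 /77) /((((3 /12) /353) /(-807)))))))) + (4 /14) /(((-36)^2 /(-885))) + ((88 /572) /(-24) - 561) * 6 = -270431132136329 /7999992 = -33803925.32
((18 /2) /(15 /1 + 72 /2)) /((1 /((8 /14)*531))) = 6372 /119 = 53.55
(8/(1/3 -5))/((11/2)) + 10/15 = 82/231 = 0.35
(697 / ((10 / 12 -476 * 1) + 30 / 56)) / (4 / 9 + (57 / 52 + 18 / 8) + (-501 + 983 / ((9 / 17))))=-13700232 / 12683883791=-0.00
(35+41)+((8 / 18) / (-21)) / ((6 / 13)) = 43066 / 567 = 75.95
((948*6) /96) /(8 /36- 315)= -2133 /11332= -0.19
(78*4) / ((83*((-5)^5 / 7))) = -2184 / 259375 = -0.01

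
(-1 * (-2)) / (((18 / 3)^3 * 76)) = 1 / 8208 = 0.00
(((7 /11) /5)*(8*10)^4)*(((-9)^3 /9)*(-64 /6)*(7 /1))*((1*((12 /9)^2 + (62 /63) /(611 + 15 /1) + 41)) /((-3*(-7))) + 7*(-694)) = -527132098822144000 /3443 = -153102555568441.48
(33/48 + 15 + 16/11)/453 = 3017/79728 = 0.04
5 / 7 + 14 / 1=103 / 7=14.71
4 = 4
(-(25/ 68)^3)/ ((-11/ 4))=15625/ 864688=0.02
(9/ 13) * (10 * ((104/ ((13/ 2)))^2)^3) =1509949440/ 13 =116149956.92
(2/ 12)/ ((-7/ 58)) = -29/ 21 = -1.38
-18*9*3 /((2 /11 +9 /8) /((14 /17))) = -598752 /1955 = -306.27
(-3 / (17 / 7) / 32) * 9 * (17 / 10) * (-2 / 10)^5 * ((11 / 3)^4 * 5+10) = 103621 / 600000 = 0.17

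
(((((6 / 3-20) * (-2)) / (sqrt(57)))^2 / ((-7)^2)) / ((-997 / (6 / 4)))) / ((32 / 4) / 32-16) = 288 / 6497449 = 0.00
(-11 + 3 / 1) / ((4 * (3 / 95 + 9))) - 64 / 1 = -27551 / 429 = -64.22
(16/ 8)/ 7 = 0.29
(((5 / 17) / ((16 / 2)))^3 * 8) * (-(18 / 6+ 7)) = -625 / 157216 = -0.00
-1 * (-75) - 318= -243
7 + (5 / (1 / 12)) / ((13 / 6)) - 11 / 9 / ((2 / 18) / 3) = 22 / 13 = 1.69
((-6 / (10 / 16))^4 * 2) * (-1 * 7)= -74317824 / 625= -118908.52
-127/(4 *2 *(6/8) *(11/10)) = -635/33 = -19.24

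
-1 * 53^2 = -2809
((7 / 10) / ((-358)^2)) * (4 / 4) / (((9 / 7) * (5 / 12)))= 49 / 4806150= 0.00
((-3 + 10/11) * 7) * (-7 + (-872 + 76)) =11753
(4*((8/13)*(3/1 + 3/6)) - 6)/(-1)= -34/13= -2.62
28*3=84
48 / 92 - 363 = -8337 / 23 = -362.48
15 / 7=2.14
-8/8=-1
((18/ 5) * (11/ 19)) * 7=1386/ 95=14.59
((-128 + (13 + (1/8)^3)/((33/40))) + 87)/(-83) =17769/58432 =0.30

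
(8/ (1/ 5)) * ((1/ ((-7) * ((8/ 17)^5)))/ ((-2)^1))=7099285/ 57344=123.80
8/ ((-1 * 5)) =-8/ 5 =-1.60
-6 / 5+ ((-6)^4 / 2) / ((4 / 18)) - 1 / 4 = 58291 / 20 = 2914.55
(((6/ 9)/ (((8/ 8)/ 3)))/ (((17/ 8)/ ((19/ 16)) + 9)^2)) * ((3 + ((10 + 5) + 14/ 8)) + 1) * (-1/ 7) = -29963/ 588350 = -0.05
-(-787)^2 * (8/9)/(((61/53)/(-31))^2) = -13375640221448/33489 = -399403990.01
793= 793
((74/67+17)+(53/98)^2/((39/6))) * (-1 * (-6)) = 227732823/2091271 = 108.90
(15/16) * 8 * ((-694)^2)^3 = 837949962997405920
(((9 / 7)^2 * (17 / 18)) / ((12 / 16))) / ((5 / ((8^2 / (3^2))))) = 2176 / 735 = 2.96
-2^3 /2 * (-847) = 3388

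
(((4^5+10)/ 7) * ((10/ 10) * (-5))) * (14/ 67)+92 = -62.33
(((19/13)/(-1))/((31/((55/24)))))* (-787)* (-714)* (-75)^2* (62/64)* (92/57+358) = -118971742416.62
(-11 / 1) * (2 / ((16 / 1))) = -11 / 8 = -1.38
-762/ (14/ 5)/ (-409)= 1905/ 2863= 0.67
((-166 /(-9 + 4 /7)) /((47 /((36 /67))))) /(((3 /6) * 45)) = 9296 /928955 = 0.01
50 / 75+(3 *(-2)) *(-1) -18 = -34 / 3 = -11.33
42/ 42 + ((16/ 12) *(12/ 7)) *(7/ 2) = 9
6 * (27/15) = 54/5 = 10.80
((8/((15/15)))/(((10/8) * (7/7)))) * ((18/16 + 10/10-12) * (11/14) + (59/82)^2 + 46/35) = -11158778/294175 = -37.93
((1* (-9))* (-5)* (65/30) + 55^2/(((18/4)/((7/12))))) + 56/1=14732/27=545.63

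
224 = 224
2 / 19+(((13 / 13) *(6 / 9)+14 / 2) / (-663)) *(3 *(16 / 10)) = 3134 / 62985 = 0.05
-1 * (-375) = 375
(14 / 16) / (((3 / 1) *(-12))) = -7 / 288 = -0.02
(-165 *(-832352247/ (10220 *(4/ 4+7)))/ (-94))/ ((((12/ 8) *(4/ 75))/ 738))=-253388832792975/ 1537088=-164849919.32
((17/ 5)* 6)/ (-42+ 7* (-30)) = -17/ 210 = -0.08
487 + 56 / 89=43399 / 89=487.63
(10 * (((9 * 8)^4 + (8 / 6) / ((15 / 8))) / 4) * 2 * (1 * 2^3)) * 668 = 6462625061888 / 9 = 718069451320.89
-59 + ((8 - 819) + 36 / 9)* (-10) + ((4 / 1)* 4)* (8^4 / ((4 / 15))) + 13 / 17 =4314120 / 17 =253771.76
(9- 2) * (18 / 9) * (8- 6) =28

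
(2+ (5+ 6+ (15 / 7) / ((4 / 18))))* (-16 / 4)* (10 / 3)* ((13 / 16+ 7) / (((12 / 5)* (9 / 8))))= -990625 / 1134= -873.57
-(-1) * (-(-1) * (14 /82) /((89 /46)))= 322 /3649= 0.09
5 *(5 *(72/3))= 600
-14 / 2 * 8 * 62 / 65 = -3472 / 65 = -53.42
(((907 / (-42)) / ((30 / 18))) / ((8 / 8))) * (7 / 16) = -907 / 160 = -5.67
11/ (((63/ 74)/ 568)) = 7338.92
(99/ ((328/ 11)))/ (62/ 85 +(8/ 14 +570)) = 215985/ 37165024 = 0.01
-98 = -98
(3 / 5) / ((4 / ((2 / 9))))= 1 / 30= 0.03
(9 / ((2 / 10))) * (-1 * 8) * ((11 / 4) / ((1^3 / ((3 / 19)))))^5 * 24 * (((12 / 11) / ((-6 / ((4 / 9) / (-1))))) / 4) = -53366445 / 19808792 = -2.69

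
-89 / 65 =-1.37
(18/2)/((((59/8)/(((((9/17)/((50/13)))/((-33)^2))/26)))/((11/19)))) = 18/5240675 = 0.00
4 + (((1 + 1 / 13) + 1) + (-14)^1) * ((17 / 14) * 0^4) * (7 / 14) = 4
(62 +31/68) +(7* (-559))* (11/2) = -1459215/68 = -21459.04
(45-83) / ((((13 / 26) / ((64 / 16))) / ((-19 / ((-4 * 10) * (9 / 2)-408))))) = -1444 / 147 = -9.82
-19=-19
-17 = -17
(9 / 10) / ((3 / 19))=57 / 10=5.70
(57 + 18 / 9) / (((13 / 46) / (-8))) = -21712 / 13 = -1670.15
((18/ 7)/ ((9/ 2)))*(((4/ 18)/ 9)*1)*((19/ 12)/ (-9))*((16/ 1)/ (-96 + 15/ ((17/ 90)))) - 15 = -32373367/ 2158569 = -15.00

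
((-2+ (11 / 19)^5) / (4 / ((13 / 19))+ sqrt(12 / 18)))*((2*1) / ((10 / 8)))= -2989675728 / 5535384475+ 3238815372*sqrt(6) / 105172305025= -0.46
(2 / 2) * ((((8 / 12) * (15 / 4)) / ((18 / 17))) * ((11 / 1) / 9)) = 935 / 324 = 2.89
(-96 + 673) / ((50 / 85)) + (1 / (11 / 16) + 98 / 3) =334957 / 330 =1015.02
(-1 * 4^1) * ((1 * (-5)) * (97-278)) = -3620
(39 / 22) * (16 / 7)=312 / 77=4.05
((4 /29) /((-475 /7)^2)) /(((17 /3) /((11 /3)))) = 2156 /111233125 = 0.00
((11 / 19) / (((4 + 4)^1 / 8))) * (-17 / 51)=-11 / 57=-0.19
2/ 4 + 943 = 1887/ 2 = 943.50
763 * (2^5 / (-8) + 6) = 1526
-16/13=-1.23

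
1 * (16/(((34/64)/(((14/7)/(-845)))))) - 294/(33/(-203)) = 285766046/158015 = 1808.47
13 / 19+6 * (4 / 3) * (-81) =-12299 / 19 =-647.32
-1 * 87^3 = -658503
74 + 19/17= 75.12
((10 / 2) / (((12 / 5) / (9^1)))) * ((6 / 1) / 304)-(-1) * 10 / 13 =9005 / 7904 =1.14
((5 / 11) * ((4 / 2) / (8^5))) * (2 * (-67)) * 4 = -335 / 22528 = -0.01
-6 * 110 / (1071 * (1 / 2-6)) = 40 / 357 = 0.11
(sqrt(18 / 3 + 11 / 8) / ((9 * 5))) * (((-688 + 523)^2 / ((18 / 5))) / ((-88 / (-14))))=1925 * sqrt(118) / 288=72.61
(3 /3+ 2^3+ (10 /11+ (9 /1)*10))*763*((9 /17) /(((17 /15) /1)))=113202495 /3179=35609.47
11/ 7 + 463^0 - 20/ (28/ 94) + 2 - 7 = -487/ 7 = -69.57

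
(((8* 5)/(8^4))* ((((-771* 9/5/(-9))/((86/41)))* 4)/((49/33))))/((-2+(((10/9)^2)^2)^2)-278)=-44904746618523/6447396741416960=-0.01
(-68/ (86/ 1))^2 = 1156/ 1849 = 0.63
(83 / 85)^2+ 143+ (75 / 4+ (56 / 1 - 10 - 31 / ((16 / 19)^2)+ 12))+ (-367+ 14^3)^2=10450805956609 / 1849600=5650305.99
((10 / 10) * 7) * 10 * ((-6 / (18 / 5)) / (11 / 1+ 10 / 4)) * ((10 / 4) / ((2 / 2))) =-1750 / 81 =-21.60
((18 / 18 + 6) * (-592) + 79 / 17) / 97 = -70369 / 1649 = -42.67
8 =8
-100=-100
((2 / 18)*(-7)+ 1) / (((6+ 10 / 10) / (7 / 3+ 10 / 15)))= 2 / 21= 0.10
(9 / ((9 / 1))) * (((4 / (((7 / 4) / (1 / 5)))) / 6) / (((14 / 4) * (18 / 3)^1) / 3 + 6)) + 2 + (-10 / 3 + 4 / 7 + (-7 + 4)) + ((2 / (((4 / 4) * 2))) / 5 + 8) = 2022 / 455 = 4.44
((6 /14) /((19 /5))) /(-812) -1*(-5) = 539965 /107996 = 5.00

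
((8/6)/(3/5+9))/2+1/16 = 19/144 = 0.13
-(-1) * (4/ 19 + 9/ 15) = 77/ 95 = 0.81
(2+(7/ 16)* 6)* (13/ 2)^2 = 6253/ 32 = 195.41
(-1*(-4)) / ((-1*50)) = -2 / 25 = -0.08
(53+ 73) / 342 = 7 / 19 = 0.37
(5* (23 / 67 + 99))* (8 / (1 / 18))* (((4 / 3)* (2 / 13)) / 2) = 7336.12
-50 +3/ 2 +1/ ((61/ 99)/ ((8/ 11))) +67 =2401/ 122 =19.68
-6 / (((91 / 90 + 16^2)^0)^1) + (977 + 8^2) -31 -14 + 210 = 1200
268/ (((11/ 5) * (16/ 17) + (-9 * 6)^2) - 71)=22780/ 242001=0.09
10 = 10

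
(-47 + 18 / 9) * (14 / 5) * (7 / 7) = -126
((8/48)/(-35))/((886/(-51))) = 17/62020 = 0.00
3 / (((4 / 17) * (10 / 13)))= 663 / 40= 16.58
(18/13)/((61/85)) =1530/793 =1.93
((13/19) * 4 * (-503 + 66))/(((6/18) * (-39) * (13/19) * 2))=874/13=67.23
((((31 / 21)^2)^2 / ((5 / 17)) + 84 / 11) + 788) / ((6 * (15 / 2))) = 8683186987 / 481340475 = 18.04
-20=-20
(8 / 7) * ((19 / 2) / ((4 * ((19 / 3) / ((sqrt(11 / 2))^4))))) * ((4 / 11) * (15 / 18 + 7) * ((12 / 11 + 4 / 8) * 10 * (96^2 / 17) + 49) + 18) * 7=38143900 / 17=2243758.82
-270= -270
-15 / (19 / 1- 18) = -15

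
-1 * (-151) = 151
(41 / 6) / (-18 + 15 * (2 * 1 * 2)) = 41 / 252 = 0.16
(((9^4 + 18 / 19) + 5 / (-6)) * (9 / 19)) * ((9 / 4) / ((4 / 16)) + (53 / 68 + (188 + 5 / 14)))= 211629035013 / 343672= 615787.83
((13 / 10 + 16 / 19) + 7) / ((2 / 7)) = 32.00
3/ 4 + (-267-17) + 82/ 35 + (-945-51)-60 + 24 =-183807/ 140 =-1312.91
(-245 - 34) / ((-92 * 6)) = 93 / 184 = 0.51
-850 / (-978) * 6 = 850 / 163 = 5.21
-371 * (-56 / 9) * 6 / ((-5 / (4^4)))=-10637312 / 15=-709154.13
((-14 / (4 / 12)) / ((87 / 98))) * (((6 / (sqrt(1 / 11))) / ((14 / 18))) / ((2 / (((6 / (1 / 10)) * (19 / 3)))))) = -2010960 * sqrt(11) / 29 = -229986.20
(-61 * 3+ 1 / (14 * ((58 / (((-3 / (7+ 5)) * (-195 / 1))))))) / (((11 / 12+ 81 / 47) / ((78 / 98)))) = -3267445311 / 59244332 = -55.15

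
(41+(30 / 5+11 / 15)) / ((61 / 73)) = 52268 / 915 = 57.12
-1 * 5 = -5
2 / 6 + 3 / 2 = 11 / 6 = 1.83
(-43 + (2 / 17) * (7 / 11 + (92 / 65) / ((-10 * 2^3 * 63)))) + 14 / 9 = -105598001 / 2552550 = -41.37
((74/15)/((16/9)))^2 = 12321/1600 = 7.70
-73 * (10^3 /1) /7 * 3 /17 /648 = -9125 /3213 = -2.84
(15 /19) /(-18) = -5 /114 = -0.04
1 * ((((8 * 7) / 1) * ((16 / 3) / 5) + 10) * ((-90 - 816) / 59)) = -315892 / 295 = -1070.82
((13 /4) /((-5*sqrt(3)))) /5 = -0.08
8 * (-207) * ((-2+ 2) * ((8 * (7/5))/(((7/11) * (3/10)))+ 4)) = 0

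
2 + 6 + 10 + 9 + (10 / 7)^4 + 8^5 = 32799.16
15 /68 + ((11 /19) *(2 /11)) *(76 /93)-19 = -118217 /6324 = -18.69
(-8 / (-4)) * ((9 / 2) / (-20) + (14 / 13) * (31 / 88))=883 / 2860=0.31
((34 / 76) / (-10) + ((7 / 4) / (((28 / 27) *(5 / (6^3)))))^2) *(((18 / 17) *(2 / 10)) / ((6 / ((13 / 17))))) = 196897233 / 1372750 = 143.43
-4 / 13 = -0.31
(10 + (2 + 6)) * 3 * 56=3024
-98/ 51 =-1.92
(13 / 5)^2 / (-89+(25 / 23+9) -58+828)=0.01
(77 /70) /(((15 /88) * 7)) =484 /525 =0.92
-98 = -98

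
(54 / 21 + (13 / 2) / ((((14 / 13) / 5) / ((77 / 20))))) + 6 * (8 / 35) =67273 / 560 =120.13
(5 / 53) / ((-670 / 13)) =-13 / 7102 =-0.00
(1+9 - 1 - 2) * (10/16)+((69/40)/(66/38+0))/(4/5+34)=67427/15312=4.40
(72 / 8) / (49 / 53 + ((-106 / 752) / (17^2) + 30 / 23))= 397384248 / 98391827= 4.04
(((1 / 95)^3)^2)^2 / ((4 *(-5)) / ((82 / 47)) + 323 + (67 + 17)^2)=41 / 163226031320165084743408203125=0.00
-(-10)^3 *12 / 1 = 12000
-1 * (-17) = 17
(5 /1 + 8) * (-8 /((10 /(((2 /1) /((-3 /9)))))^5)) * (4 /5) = 101088 /15625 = 6.47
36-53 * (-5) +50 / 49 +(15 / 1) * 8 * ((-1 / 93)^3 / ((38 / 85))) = 75389885239 / 249618789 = 302.02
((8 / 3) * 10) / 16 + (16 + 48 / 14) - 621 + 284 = -6634 / 21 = -315.90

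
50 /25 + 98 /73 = 244 /73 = 3.34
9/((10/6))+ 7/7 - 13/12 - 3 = 139/60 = 2.32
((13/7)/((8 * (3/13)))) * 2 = 169/84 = 2.01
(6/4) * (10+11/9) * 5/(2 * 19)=505/228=2.21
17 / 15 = 1.13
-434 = -434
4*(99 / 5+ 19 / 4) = 491 / 5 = 98.20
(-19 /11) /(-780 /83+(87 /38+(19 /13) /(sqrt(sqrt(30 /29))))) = -19 /(11 * (-22419 /3154+19 * 29^(1 /4) * 30^(3 /4) /390)) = 0.31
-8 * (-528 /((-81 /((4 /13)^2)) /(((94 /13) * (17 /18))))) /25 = -17999872 /13346775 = -1.35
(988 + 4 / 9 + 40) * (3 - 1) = 18512 / 9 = 2056.89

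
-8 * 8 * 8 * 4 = -2048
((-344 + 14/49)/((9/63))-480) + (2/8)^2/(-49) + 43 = -2228913/784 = -2843.00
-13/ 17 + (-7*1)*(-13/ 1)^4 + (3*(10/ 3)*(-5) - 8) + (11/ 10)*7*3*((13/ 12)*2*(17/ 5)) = -339686511/ 1700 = -199815.59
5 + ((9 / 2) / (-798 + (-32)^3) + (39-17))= 27.00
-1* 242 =-242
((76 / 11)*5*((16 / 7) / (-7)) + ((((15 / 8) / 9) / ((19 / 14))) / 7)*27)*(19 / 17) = -437825 / 36652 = -11.95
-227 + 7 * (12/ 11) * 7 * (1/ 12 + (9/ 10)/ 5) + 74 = -38204/ 275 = -138.92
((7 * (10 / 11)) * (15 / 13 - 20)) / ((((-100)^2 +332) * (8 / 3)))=-1225 / 281424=-0.00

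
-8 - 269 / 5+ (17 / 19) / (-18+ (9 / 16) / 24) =-13520051 / 218595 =-61.85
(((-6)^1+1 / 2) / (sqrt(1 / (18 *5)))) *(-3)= 99 *sqrt(10) / 2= 156.53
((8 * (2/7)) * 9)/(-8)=-18/7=-2.57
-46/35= -1.31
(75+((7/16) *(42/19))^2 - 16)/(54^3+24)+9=32748809513/3638602752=9.00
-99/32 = -3.09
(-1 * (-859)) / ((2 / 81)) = 69579 / 2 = 34789.50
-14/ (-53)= 14/ 53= 0.26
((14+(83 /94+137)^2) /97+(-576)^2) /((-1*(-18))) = 31614518513 /1714184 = 18442.90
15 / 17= 0.88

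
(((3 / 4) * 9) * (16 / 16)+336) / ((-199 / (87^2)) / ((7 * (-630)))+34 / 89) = 2036453793255 / 2269827142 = 897.18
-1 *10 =-10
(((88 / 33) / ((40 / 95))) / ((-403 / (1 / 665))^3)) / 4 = -1 / 12156476627431500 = -0.00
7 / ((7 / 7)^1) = 7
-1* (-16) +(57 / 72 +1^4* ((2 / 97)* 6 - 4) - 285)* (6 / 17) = -565125 / 6596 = -85.68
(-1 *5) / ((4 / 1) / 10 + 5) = -25 / 27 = -0.93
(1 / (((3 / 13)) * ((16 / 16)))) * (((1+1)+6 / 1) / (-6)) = -52 / 9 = -5.78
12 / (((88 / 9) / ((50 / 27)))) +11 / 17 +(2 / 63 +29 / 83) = 3227725 / 977823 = 3.30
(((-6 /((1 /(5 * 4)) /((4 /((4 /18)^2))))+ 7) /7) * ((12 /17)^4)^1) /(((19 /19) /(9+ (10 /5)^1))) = -3789.46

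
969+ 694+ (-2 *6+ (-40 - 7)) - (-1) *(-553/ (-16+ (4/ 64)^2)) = 958564/ 585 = 1638.57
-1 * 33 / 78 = -0.42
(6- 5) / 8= 1 / 8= 0.12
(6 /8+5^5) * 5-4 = 15624.75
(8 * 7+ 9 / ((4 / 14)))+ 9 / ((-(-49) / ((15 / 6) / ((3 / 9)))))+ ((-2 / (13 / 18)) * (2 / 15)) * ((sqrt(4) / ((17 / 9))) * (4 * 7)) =4219571 / 54145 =77.93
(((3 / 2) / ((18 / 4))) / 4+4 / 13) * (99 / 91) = 2013 / 4732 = 0.43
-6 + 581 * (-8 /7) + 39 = -631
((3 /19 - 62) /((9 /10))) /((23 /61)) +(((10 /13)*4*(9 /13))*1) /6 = -120894770 /664677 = -181.88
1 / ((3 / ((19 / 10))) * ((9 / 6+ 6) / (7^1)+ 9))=133 / 2115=0.06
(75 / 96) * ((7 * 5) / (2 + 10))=2.28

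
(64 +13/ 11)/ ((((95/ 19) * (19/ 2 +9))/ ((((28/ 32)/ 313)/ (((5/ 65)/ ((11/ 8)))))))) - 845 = -1565685953/ 1852960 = -844.96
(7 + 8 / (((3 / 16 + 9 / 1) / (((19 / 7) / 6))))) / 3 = 22825 / 9261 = 2.46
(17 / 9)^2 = 289 / 81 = 3.57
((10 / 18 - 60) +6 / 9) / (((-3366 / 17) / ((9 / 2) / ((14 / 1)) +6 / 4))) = 8993 / 16632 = 0.54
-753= -753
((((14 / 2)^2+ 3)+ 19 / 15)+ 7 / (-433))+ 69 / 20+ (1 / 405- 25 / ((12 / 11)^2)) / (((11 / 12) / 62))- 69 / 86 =-150939072589 / 110596860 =-1364.77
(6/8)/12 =1/16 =0.06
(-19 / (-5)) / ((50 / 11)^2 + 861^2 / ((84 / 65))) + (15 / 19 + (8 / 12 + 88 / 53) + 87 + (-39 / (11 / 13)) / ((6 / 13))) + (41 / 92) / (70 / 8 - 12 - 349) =-29148481932194323561 / 2990085566787952050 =-9.75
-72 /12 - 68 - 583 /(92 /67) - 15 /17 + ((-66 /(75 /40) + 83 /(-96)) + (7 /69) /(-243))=-24423210563 /45606240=-535.52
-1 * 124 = -124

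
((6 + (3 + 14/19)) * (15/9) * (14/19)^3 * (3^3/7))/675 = 0.04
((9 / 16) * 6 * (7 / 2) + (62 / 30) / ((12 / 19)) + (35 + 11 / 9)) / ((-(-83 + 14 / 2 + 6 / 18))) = 36941 / 54480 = 0.68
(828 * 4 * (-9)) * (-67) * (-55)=-109842480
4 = 4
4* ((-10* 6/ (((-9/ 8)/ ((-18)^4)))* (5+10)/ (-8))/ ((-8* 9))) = 583200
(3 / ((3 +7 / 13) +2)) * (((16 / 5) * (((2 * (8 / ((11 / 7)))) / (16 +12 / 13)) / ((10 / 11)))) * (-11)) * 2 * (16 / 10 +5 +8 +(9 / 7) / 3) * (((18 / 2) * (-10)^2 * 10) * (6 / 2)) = -51202944 / 5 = -10240588.80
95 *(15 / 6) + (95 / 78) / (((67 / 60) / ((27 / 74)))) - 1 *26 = 211.90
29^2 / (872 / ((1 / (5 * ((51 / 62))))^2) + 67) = 808201 / 14239837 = 0.06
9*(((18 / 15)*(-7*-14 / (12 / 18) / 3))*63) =166698 / 5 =33339.60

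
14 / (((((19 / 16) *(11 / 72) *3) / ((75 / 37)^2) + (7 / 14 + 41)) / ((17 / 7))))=73440000 / 89926121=0.82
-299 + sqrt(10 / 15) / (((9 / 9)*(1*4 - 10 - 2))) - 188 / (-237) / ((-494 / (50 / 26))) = -227543443 / 761007 - sqrt(6) / 24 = -299.11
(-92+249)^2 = 24649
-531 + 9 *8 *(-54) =-4419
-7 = -7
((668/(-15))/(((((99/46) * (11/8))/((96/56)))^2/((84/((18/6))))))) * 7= -5789646848/1976535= -2929.19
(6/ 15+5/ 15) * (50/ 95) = 22/ 57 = 0.39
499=499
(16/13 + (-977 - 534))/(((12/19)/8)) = -745826/39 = -19123.74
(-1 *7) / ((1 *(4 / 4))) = -7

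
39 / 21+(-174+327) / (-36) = -67 / 28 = -2.39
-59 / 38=-1.55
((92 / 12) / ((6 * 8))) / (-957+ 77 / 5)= -115 / 677952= -0.00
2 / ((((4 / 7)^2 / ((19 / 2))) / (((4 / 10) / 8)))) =931 / 320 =2.91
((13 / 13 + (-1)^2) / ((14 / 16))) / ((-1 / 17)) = -272 / 7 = -38.86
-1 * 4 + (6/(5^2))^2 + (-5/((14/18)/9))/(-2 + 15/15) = 53.91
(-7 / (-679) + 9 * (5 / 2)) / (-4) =-4367 / 776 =-5.63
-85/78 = -1.09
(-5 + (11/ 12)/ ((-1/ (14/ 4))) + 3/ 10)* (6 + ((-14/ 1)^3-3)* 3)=521001/ 8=65125.12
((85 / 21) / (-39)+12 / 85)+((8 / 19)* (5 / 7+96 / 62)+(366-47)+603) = 37845579797 / 41003235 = 922.99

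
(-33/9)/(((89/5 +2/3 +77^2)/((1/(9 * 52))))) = -55/41751216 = -0.00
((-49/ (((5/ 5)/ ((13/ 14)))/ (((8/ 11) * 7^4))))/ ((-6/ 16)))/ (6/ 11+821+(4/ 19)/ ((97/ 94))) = 12885725216/ 49977981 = 257.83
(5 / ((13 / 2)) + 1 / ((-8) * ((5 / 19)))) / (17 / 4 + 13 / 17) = 2601 / 44330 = 0.06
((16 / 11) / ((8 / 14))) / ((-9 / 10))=-280 / 99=-2.83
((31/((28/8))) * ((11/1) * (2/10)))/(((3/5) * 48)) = 341/504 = 0.68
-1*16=-16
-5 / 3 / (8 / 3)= -5 / 8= -0.62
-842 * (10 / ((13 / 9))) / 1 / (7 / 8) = -606240 / 91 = -6661.98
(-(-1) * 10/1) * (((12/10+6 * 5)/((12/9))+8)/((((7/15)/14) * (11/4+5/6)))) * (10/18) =1460.47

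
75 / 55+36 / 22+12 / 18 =11 / 3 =3.67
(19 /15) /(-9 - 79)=-19 /1320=-0.01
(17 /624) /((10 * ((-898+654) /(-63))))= 357 /507520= 0.00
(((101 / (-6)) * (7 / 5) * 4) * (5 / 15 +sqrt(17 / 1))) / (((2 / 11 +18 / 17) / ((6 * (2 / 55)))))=-12019 * sqrt(17) / 725 - 12019 / 2175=-73.88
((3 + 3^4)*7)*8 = 4704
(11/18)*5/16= 55/288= 0.19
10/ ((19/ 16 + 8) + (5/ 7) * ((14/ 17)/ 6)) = 8160/ 7577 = 1.08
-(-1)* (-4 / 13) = -4 / 13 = -0.31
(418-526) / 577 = -108 / 577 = -0.19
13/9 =1.44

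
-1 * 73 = -73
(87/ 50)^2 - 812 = -2022431/ 2500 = -808.97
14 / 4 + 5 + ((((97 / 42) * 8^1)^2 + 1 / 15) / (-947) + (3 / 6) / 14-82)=-616624853 / 8352540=-73.82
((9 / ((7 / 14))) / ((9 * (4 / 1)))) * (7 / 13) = 7 / 26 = 0.27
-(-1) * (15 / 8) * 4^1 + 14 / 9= 163 / 18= 9.06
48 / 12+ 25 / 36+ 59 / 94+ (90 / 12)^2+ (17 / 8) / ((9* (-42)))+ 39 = 14293313 / 142128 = 100.57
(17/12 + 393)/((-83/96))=-37864/83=-456.19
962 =962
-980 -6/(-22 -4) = -12737/13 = -979.77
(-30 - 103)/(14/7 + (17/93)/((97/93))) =-12901/211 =-61.14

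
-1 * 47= -47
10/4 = 5/2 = 2.50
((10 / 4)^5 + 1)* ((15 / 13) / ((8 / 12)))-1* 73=81329 / 832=97.75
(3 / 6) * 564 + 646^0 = 283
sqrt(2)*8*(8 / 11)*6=49.37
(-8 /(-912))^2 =1 /12996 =0.00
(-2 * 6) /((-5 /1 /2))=24 /5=4.80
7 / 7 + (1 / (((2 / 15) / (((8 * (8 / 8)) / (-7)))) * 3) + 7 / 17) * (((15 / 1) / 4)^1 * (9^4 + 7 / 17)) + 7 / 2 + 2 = -243418481 / 4046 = -60162.75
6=6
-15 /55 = -0.27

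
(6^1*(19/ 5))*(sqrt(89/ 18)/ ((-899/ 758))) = -14402*sqrt(178)/ 4495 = -42.75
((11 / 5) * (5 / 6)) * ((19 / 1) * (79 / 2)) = 16511 / 12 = 1375.92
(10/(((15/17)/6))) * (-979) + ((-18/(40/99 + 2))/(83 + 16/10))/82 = -66572.00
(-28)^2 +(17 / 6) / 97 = 784.03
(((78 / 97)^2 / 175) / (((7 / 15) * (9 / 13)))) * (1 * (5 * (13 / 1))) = 342732 / 461041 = 0.74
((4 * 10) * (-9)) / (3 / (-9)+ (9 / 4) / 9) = 4320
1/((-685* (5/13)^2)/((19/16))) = -0.01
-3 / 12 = -1 / 4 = -0.25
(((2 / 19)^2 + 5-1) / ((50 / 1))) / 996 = 181 / 2247225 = 0.00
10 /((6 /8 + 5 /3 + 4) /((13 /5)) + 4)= 1560 /1009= 1.55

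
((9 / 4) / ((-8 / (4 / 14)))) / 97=-9 / 10864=-0.00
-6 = -6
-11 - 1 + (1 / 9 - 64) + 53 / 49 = -32990 / 441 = -74.81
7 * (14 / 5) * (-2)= -196 / 5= -39.20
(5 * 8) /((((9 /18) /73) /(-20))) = -116800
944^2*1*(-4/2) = -1782272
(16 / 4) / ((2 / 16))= 32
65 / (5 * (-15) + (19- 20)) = -65 / 76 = -0.86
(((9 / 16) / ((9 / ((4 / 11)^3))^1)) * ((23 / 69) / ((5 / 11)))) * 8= 32 / 1815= 0.02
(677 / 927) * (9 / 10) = 0.66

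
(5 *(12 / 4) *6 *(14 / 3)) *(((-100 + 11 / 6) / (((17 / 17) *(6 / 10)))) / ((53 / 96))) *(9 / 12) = -4947600 / 53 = -93350.94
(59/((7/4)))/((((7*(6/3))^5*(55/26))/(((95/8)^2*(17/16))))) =23535395/5300793344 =0.00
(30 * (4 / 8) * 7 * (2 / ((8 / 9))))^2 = 893025 / 16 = 55814.06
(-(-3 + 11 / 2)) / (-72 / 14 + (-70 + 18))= 7 / 160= 0.04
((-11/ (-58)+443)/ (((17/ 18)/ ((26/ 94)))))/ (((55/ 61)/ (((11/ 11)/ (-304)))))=-36691317/ 77483824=-0.47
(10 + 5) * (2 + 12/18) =40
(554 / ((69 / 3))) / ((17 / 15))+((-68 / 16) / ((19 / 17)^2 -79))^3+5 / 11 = 67791705548242093597 / 3122903998855872000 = 21.71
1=1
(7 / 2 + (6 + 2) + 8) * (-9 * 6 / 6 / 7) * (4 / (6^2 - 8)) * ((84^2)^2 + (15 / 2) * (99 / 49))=-1712578425363 / 9604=-178319286.27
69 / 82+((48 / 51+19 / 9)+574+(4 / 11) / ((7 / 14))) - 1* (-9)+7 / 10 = 202979578 / 345015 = 588.32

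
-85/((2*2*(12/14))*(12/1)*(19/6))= -0.65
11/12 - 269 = -3217/12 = -268.08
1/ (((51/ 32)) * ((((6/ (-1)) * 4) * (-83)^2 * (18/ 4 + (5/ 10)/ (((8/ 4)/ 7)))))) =-16/ 26350425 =-0.00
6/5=1.20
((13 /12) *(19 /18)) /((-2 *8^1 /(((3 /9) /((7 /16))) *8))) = -247 /567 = -0.44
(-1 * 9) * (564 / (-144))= 141 / 4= 35.25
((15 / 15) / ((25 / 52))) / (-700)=-13 / 4375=-0.00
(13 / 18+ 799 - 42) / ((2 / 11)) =150029 / 36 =4167.47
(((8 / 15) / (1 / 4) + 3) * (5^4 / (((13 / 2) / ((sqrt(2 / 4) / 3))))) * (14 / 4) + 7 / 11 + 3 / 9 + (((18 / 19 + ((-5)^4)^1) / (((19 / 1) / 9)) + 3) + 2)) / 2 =1801669 / 11913 + 67375 * sqrt(2) / 468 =354.83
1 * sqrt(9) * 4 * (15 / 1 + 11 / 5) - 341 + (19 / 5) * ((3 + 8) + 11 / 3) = -78.87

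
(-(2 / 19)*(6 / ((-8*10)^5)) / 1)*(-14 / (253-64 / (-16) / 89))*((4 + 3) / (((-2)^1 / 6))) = 13083 / 58422476800000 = 0.00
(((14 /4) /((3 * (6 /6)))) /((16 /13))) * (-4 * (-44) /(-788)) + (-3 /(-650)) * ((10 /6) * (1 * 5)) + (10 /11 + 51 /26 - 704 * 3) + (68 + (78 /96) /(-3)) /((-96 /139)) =-2207.37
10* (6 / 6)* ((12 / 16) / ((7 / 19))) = 285 / 14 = 20.36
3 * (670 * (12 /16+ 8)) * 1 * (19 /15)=44555 /2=22277.50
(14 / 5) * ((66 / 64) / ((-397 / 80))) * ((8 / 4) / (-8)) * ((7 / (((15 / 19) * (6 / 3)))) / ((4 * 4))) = 10241 / 254080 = 0.04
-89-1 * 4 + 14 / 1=-79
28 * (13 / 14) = 26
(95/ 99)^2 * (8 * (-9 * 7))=-464.10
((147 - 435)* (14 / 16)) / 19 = -252 / 19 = -13.26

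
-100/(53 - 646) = 100/593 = 0.17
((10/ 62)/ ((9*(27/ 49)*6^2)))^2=60025/ 73542931344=0.00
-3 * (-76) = 228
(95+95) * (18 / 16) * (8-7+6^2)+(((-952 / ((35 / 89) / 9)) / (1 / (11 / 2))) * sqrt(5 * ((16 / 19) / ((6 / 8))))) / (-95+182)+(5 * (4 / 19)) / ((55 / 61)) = 6612691 / 836-532576 * sqrt(285) / 2755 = 4646.43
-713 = -713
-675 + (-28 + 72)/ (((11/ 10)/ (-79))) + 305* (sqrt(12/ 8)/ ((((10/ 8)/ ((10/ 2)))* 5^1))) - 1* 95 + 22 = -3908 + 122* sqrt(6) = -3609.16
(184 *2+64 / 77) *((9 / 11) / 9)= 28400 / 847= 33.53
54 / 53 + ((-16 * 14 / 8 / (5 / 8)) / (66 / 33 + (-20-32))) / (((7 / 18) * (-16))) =5796 / 6625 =0.87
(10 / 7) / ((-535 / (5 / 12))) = -0.00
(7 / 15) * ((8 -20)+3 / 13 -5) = -1526 / 195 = -7.83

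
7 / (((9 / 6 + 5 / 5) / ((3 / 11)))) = 42 / 55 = 0.76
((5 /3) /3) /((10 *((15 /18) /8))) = 8 /15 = 0.53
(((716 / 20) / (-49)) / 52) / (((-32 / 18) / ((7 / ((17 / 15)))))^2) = -652455 / 3847168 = -0.17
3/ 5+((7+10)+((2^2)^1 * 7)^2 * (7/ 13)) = 28584/ 65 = 439.75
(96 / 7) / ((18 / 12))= 64 / 7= 9.14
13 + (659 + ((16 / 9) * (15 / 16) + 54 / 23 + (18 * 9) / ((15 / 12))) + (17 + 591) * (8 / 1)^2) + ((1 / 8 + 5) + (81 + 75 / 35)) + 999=788350327 / 19320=40804.88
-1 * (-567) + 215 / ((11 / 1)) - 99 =5363 / 11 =487.55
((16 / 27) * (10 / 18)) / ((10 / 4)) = 32 / 243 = 0.13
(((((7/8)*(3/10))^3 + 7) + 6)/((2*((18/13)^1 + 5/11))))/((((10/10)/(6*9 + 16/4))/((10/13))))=2126218259/13465600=157.90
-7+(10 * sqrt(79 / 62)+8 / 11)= -69 / 11+5 * sqrt(4898) / 31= 5.02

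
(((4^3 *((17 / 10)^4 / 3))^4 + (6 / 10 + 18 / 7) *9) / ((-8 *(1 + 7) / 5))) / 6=-13123703.54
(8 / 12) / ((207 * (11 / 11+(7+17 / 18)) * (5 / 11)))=44 / 55545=0.00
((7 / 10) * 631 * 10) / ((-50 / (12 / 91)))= -3786 / 325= -11.65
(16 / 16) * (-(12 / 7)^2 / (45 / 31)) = -496 / 245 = -2.02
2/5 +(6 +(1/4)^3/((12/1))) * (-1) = -21509/3840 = -5.60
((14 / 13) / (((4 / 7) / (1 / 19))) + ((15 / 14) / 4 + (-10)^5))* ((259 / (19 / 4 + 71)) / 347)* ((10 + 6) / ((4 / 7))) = -716494970114 / 25969827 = -27589.52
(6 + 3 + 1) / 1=10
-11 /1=-11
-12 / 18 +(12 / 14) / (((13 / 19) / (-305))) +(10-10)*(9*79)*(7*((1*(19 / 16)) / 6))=-104492 / 273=-382.75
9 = 9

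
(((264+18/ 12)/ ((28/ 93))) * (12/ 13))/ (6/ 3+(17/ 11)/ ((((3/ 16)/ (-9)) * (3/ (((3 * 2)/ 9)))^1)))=-56.20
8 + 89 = 97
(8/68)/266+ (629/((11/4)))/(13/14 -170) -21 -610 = -37226368994/58869657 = -632.35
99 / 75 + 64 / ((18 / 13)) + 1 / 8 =85801 / 1800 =47.67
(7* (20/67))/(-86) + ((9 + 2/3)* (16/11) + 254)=268.04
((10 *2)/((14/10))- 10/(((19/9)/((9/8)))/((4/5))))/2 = 1333/266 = 5.01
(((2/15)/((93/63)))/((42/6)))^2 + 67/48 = 1609867/1153200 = 1.40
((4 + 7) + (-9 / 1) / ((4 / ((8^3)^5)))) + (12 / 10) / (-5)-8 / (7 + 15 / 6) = -37603297669934489 / 475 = -79164837199862.08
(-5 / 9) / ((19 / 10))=-50 / 171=-0.29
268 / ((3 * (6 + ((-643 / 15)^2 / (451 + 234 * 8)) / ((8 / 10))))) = 37353840 / 2922289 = 12.78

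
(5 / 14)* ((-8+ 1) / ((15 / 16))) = -8 / 3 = -2.67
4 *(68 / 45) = 6.04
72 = 72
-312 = -312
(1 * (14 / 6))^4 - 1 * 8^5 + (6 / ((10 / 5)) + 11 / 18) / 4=-21213871 / 648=-32737.46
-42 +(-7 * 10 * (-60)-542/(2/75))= -16167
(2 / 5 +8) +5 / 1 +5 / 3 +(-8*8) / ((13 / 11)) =-7622 / 195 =-39.09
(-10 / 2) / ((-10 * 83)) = 1 / 166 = 0.01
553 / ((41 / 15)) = 8295 / 41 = 202.32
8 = 8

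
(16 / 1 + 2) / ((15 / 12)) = 14.40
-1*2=-2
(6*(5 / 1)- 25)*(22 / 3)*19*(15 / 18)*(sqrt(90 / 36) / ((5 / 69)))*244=2932270*sqrt(10) / 3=3090883.97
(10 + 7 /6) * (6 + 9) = 335 /2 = 167.50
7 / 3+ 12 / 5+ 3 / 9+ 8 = 196 / 15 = 13.07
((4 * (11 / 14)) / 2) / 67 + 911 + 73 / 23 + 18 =10055613 / 10787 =932.20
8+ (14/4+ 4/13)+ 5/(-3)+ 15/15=869/78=11.14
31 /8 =3.88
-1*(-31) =31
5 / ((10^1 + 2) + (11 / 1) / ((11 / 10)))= 5 / 22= 0.23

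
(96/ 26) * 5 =240/ 13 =18.46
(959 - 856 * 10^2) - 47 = -84688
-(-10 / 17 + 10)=-160 / 17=-9.41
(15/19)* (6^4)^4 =2227192032202.11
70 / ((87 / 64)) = 51.49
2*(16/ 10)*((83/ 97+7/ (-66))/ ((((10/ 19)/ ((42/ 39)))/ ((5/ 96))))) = 638267/ 2496780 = 0.26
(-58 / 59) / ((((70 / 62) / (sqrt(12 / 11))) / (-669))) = 2405724 * sqrt(33) / 22715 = 608.40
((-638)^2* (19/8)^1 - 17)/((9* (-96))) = -214825/192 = -1118.88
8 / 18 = 4 / 9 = 0.44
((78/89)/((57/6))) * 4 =624/1691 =0.37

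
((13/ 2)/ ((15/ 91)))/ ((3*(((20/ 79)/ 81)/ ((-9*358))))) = -13550330.43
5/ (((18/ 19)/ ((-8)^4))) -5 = 194515/ 9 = 21612.78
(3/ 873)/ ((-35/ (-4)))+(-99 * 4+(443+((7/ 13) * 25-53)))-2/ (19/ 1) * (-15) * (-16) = -44782457/ 2515695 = -17.80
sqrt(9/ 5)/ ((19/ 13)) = 39 * sqrt(5)/ 95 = 0.92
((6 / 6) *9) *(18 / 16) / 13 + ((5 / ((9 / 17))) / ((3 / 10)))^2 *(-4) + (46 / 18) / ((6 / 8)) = -300242615 / 75816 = -3960.15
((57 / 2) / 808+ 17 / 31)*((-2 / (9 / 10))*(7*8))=-2046730 / 28179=-72.63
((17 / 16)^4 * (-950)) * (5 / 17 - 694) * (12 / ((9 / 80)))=45868382125 / 512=89586683.84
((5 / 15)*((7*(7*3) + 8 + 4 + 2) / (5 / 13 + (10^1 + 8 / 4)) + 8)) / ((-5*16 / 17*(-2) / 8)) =119 / 20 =5.95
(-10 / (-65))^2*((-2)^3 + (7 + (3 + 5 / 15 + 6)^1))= 100 / 507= 0.20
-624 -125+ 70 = -679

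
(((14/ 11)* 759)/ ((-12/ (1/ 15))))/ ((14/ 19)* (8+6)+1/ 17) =-52003/ 100530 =-0.52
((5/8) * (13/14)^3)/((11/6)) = 32955/120736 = 0.27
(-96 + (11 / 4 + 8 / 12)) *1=-1111 / 12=-92.58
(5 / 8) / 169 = 5 / 1352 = 0.00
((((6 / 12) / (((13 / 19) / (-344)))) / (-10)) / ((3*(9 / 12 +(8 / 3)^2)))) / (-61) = -19608 / 1122095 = -0.02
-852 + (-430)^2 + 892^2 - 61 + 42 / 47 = 46043639 / 47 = 979651.89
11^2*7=847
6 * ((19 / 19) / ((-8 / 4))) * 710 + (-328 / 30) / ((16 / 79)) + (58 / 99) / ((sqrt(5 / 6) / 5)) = -131039 / 60 + 58 * sqrt(30) / 99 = -2180.77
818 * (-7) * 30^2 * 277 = -1427491800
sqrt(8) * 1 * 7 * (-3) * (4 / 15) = -56 * sqrt(2) / 5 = -15.84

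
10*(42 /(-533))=-420 /533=-0.79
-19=-19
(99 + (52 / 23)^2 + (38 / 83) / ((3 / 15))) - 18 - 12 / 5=18880161 / 219535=86.00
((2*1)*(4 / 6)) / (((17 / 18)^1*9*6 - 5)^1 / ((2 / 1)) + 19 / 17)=34 / 615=0.06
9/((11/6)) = 54/11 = 4.91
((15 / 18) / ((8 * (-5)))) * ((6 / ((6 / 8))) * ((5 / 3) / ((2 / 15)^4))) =-28125 / 32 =-878.91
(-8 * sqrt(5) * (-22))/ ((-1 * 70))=-88 * sqrt(5)/ 35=-5.62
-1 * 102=-102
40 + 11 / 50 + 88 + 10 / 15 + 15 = 21583 / 150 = 143.89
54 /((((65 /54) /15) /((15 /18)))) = 7290 /13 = 560.77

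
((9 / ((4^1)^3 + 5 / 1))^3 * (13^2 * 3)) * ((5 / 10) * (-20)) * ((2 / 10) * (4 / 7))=-109512 / 85169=-1.29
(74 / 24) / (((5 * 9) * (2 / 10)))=37 / 108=0.34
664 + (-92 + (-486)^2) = 236768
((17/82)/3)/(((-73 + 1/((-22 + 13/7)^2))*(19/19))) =-112659/119003648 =-0.00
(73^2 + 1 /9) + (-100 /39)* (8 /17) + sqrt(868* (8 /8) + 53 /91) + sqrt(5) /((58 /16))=8* sqrt(5) /29 + sqrt(7192731) /91 + 10597202 /1989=5357.99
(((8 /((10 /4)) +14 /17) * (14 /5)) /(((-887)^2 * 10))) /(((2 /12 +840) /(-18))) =-258552 /8427967874125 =-0.00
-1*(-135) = 135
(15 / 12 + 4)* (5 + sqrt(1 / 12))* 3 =21* sqrt(3) / 8 + 315 / 4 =83.30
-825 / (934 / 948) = -391050 / 467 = -837.37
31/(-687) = -31/687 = -0.05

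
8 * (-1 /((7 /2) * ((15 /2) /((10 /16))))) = -0.19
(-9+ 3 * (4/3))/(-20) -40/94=-33/188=-0.18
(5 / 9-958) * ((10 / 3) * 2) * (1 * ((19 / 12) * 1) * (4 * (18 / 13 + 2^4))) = -740027960 / 1053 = -702780.59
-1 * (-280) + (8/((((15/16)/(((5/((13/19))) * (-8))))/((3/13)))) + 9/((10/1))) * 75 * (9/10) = -5022773/676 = -7430.14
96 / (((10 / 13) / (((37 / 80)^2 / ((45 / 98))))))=872053 / 15000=58.14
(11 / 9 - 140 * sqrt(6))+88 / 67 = -340.39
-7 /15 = -0.47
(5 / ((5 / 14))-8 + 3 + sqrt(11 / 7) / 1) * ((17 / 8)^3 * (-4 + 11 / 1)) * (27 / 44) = 132651 * sqrt(77) / 22528 + 8357013 / 22528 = 422.63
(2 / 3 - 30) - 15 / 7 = -661 / 21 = -31.48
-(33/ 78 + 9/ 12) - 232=-12125/ 52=-233.17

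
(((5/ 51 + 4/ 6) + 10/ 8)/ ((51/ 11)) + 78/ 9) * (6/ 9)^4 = 1.80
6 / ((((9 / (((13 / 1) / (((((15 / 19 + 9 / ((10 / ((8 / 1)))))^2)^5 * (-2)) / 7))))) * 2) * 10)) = -1089701229413849609375 / 761375688091762236362439172812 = -0.00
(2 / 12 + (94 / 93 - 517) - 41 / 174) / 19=-27.16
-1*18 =-18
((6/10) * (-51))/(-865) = 153/4325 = 0.04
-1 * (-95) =95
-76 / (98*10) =-19 / 245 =-0.08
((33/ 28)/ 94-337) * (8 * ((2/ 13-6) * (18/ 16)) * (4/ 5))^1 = 23333634/ 1645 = 14184.58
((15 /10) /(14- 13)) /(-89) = -3 /178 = -0.02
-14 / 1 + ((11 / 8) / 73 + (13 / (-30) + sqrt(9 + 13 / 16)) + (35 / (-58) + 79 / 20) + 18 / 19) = -48849599 / 4826760 + sqrt(157) / 4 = -6.99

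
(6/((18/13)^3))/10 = 2197/9720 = 0.23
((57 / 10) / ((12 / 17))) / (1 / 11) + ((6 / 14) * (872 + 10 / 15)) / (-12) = 57.66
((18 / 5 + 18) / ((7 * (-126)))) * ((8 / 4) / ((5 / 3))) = -36 / 1225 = -0.03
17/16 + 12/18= 83/48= 1.73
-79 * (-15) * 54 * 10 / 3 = 213300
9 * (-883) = -7947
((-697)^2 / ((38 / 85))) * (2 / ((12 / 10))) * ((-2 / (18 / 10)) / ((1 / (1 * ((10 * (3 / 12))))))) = -5161720625 / 1026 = -5030916.79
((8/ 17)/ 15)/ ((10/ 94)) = 376/ 1275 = 0.29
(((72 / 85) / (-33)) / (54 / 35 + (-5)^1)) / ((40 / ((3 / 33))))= 21 / 1244485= 0.00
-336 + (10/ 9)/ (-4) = -6053/ 18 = -336.28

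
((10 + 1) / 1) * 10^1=110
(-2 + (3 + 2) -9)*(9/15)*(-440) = 1584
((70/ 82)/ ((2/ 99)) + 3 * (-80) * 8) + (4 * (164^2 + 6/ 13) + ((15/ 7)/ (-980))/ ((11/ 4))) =425159886803/ 4022018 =105708.10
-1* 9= -9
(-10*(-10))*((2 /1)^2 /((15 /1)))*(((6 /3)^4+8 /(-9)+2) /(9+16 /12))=12320 /279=44.16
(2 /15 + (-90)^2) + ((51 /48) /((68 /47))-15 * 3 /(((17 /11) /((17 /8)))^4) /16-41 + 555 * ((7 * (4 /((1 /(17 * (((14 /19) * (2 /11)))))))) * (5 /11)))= 54550583975423 /2260008960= 24137.33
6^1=6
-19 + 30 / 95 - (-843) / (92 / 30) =223925 / 874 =256.21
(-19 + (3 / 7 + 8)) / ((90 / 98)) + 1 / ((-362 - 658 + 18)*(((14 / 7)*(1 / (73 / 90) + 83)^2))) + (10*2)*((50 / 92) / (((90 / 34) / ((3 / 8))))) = -65165191846958 / 6535304191845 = -9.97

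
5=5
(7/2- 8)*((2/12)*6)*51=-459/2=-229.50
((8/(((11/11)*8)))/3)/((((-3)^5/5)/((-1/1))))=5/729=0.01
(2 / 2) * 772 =772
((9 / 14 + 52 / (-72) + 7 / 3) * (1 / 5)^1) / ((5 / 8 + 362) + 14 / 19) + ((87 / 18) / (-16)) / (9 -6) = -18456259 / 185576160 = -0.10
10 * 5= 50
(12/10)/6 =1/5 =0.20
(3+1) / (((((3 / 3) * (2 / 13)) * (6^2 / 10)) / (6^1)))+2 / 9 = 392 / 9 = 43.56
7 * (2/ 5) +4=34/ 5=6.80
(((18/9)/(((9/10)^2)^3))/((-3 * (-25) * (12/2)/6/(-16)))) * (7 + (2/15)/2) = -27136000/4782969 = -5.67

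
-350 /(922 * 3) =-175 /1383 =-0.13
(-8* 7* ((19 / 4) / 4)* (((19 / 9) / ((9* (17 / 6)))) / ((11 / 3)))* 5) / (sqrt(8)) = -12635* sqrt(2) / 6732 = -2.65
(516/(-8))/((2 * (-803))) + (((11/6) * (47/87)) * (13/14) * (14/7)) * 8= 86587091/5868324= 14.75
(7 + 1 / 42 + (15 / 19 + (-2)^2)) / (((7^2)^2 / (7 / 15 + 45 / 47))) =4732354 / 675389295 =0.01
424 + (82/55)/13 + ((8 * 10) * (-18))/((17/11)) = -6170486/12155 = -507.65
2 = 2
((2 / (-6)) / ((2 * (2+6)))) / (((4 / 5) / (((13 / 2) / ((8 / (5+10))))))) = -325 / 1024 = -0.32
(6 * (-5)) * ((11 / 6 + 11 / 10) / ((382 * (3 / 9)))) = -0.69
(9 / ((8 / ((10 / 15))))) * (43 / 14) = 129 / 56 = 2.30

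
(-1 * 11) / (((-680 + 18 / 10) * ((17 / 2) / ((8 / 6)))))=440 / 172941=0.00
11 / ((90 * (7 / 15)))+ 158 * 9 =59735 / 42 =1422.26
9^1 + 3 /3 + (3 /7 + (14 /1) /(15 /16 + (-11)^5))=188104905 /18037607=10.43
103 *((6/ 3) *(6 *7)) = 8652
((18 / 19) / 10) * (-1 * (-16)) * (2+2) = 576 / 95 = 6.06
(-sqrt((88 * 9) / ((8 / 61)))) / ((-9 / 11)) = 11 * sqrt(671) / 3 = 94.98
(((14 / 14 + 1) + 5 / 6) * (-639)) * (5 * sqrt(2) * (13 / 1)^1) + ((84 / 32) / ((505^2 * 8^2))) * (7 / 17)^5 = 352947 / 185394704089600 - 235365 * sqrt(2) / 2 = -166428.19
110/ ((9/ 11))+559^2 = 2813539/ 9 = 312615.44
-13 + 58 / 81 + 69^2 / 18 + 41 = 47501 / 162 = 293.22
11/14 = 0.79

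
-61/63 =-0.97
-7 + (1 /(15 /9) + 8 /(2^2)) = -22 /5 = -4.40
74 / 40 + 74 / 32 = 333 / 80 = 4.16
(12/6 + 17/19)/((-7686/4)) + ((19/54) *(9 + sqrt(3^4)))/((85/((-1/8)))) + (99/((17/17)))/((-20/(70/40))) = -861287759/99303120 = -8.67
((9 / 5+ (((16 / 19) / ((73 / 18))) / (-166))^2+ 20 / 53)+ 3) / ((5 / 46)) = 47.63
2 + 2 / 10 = 11 / 5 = 2.20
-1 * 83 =-83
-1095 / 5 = -219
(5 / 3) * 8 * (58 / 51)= 2320 / 153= 15.16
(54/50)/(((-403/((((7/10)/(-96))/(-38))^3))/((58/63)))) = -1421/81518896742400000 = -0.00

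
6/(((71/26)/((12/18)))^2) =5408/15123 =0.36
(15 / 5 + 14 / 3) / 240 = 23 / 720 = 0.03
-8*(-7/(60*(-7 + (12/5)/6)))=-0.14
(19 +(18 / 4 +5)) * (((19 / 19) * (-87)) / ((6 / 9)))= -14877 / 4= -3719.25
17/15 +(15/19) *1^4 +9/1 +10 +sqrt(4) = 22.92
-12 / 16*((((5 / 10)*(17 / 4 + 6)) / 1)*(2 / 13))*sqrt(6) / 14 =-123*sqrt(6) / 2912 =-0.10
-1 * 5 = -5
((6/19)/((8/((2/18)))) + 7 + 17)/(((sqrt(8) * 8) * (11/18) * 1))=16419 * sqrt(2)/13376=1.74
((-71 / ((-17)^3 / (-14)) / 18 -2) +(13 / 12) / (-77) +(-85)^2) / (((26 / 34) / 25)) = 2459212693625 / 10414404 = 236135.71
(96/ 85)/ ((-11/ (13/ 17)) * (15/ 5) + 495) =208/ 83215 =0.00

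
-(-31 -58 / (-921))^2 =-957.10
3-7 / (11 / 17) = -86 / 11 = -7.82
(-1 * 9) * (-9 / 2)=81 / 2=40.50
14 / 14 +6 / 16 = 11 / 8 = 1.38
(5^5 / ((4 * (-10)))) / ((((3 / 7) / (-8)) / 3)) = 4375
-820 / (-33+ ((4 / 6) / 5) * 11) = 12300 / 473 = 26.00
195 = 195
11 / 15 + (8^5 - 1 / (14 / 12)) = 3440627 / 105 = 32767.88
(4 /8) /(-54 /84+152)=7 /2119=0.00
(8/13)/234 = 4/1521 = 0.00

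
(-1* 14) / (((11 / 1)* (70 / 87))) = -87 / 55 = -1.58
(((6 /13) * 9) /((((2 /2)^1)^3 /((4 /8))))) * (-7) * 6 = -1134 /13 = -87.23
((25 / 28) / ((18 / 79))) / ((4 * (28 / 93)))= 61225 / 18816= 3.25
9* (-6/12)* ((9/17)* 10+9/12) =-3699/136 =-27.20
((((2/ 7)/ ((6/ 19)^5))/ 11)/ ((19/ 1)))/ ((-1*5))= -130321/ 1496880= -0.09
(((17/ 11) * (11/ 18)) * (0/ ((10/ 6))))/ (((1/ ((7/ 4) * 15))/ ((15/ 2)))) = 0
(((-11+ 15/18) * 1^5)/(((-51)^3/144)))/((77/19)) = 9272/3404709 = 0.00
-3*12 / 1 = -36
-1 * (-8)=8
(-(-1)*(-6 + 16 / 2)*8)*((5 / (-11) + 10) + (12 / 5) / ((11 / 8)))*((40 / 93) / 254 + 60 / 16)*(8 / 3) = 1807.36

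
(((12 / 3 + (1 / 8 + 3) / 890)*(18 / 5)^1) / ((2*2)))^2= 12.98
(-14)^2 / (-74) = -98 / 37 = -2.65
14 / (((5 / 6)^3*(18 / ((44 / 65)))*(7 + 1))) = 924 / 8125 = 0.11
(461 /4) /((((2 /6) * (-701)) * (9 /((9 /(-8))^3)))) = 112023 /1435648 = 0.08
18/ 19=0.95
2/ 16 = 1/ 8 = 0.12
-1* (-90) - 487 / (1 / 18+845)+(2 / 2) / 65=89.44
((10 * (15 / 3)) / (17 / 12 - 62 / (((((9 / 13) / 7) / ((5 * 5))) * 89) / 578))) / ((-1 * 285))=0.00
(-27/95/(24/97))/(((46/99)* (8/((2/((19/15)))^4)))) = -875073375/455602216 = -1.92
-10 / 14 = -5 / 7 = -0.71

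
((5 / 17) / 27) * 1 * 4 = 20 / 459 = 0.04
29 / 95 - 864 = -82051 / 95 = -863.69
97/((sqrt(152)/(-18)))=-873 * sqrt(38)/38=-141.62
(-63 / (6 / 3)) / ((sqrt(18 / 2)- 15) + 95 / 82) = 369 / 127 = 2.91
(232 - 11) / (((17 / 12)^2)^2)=269568 / 4913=54.87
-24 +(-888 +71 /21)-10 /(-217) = -591481 /651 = -908.57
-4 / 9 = -0.44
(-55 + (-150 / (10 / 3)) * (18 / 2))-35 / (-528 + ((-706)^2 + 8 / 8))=-229038175 / 497909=-460.00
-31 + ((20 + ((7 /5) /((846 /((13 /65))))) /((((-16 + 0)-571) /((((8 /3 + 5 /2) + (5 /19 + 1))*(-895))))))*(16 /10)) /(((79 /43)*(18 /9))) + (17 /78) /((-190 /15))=-22.31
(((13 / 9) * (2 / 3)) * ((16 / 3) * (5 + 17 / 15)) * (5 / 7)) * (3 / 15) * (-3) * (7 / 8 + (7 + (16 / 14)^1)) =-483184 / 3969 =-121.74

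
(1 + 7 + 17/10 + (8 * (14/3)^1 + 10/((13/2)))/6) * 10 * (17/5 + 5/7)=302864/455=665.64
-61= -61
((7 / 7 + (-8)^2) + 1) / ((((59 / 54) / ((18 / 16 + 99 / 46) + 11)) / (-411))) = -962010027 / 2714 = -354462.06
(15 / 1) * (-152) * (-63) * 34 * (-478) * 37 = -86374179360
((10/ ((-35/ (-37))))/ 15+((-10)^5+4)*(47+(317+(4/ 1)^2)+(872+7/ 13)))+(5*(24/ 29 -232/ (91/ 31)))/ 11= -125248870.84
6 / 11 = 0.55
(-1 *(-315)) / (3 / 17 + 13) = 765 / 32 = 23.91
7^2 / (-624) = -49 / 624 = -0.08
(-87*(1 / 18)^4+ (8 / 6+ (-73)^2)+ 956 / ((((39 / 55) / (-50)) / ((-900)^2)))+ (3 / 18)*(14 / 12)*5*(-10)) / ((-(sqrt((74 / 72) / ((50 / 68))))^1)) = 124191844698378325*sqrt(1258) / 95376528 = 46184036721.60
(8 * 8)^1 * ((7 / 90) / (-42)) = -16 / 135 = -0.12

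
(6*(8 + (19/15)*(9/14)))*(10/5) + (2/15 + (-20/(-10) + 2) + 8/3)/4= 7523/70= 107.47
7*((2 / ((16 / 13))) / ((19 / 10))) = 455 / 76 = 5.99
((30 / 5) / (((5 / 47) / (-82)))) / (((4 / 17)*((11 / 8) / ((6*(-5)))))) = 4717296 / 11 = 428845.09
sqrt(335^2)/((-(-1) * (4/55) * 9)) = 18425/36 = 511.81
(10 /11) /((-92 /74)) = -185 /253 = -0.73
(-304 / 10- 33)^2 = 100489 / 25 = 4019.56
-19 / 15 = -1.27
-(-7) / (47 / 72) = 504 / 47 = 10.72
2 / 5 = 0.40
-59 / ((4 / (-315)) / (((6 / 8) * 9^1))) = 501795 / 16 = 31362.19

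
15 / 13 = 1.15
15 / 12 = 5 / 4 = 1.25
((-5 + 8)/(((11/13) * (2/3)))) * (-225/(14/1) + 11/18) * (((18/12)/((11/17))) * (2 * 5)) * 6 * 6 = -58118580/847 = -68616.98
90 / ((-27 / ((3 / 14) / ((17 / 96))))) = -480 / 119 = -4.03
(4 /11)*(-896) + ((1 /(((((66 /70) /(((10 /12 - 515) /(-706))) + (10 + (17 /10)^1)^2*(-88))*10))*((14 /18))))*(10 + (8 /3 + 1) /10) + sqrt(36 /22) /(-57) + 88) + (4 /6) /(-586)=-120832739752291 /508086070536 - sqrt(22) /209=-237.84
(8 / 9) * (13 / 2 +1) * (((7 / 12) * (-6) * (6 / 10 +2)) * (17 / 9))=-114.59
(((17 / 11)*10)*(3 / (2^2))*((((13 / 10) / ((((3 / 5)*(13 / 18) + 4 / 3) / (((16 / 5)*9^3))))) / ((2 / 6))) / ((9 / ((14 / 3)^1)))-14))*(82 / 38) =735933723 / 11077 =66438.00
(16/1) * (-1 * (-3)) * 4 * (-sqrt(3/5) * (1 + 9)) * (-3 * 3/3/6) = 192 * sqrt(15) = 743.61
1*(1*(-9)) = -9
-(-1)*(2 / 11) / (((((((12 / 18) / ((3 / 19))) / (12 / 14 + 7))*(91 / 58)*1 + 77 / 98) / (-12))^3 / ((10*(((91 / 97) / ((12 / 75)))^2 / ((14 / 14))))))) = -24994.76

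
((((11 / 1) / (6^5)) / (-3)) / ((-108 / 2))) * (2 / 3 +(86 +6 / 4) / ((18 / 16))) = 0.00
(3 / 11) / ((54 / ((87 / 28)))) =29 / 1848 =0.02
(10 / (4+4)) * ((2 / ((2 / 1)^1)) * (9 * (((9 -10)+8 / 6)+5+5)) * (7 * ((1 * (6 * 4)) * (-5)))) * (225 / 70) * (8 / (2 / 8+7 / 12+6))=-15066000 / 41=-367463.41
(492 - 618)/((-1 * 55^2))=0.04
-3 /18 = -0.17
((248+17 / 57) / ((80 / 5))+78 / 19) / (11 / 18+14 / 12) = 11.04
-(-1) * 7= 7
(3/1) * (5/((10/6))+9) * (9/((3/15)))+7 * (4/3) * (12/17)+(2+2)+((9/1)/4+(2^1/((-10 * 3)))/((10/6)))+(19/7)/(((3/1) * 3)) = 174904991/107100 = 1633.10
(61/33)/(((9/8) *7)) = 488/2079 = 0.23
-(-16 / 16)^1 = 1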